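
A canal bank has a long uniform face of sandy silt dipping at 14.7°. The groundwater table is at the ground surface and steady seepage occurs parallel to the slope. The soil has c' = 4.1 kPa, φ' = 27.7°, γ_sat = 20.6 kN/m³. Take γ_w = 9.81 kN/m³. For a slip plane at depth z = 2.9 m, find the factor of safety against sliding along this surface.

FS = 1.33

With seepage parallel to the slope and the water table at the surface, the effective normal stress on the slip plane uses the buoyant unit weight γ' = γ_sat − γ_w while the driving shear stress uses γ_sat:
FS = [c' + γ' z cos²β tanφ'] / [γ_sat z sinβ cosβ]
γ' = 20.6 − 9.81 = 10.79 kN/m³
Numerator = 4.1 + 10.79·2.9·cos²14.7°·tan27.7° = 4.1 + 10.79·2.9·0.9356·0.5250 = 19.470 kPa
Denominator = 20.6·2.9·sin14.7°·cos14.7° = 20.6·2.9·0.2538·0.9673 = 14.663 kPa
FS = 19.470 / 14.663 = 1.328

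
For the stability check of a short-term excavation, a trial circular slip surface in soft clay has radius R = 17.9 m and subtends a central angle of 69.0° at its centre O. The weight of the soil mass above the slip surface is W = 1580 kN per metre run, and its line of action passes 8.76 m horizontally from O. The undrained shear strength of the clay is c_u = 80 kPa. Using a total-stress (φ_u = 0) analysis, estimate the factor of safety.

Taking moments about the centre O, the resisting moment is provided by the undrained shear strength acting along the arc:
Arc length L_a = R·θ = 17.9·(69.0°·π/180) = 17.9·1.2043 = 21.56 m
M_R = c_u·L_a·R = 80·21.56·17.9 = 30869.0 kN·m/m
M_D = W·d = 1580·8.76 = 13840.8 kN·m/m
FS = M_R / M_D = 30869.0 / 13840.8 = 2.230

FS = 2.23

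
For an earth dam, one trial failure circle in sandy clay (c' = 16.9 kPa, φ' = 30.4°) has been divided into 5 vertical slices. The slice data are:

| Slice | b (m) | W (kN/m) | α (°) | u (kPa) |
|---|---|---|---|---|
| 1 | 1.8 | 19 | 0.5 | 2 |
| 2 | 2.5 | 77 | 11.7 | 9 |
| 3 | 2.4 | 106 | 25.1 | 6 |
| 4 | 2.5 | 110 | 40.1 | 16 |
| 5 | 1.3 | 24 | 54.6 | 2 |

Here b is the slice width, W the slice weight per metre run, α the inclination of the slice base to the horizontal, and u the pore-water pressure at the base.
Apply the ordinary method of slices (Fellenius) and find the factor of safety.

FS = 2.13

Ordinary method of slices: FS = Σ[c'·Δl_i + (W_i cosα_i − u_i·Δl_i)·tanφ'] / Σ W_i sinα_i, with Δl_i = b_i / cosα_i.
Slice 1: Δl = 1.8/cos0.5° = 1.800 m; N'_1 = 19·cos0.5° − 2·1.800 = 15.4; c'Δl = 30.42; W sinα = 0.2
Slice 2: Δl = 2.5/cos11.7° = 2.553 m; N'_2 = 77·cos11.7° − 9·2.553 = 52.4; c'Δl = 43.15; W sinα = 15.6
Slice 3: Δl = 2.4/cos25.1° = 2.650 m; N'_3 = 106·cos25.1° − 6·2.650 = 80.1; c'Δl = 44.79; W sinα = 45.0
Slice 4: Δl = 2.5/cos40.1° = 3.268 m; N'_4 = 110·cos40.1° − 16·3.268 = 31.8; c'Δl = 55.23; W sinα = 70.9
Slice 5: Δl = 1.3/cos54.6° = 2.244 m; N'_5 = 24·cos54.6° − 2·2.244 = 9.4; c'Δl = 37.93; W sinα = 19.6
Σc'Δl = 211.5 kN/m; ΣN' = 189.2 kN/m; ΣW sinα = 151.2 kN/m
Resisting = 211.5 + 189.2·tan30.4° = 211.5 + 111.0 = 322.5 kN/m
FS = 322.5 / 151.2 = 2.134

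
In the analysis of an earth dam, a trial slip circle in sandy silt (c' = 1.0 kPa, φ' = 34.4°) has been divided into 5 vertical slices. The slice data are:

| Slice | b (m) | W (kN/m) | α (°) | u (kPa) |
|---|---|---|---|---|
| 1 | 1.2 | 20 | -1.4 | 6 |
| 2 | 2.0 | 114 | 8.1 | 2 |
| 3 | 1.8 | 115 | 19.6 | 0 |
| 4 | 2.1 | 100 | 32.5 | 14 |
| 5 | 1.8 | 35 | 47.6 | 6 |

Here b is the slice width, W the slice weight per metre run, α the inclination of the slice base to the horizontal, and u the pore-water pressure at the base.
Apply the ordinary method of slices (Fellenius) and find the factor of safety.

FS = 1.55

Ordinary method of slices: FS = Σ[c'·Δl_i + (W_i cosα_i − u_i·Δl_i)·tanφ'] / Σ W_i sinα_i, with Δl_i = b_i / cosα_i.
Slice 1: Δl = 1.2/cos(-1.4°) = 1.200 m; N'_1 = 20·cos(-1.4°) − 6·1.200 = 12.8; c'Δl = 1.20; W sinα = -0.5
Slice 2: Δl = 2.0/cos8.1° = 2.020 m; N'_2 = 114·cos8.1° − 2·2.020 = 108.8; c'Δl = 2.02; W sinα = 16.1
Slice 3: Δl = 1.8/cos19.6° = 1.911 m; N'_3 = 115·cos19.6° − 0·1.911 = 108.3; c'Δl = 1.91; W sinα = 38.6
Slice 4: Δl = 2.1/cos32.5° = 2.490 m; N'_4 = 100·cos32.5° − 14·2.490 = 49.5; c'Δl = 2.49; W sinα = 53.7
Slice 5: Δl = 1.8/cos47.6° = 2.669 m; N'_5 = 35·cos47.6° − 6·2.669 = 7.6; c'Δl = 2.67; W sinα = 25.8
Σc'Δl = 10.3 kN/m; ΣN' = 287.0 kN/m; ΣW sinα = 133.7 kN/m
Resisting = 10.3 + 287.0·tan34.4° = 10.3 + 196.5 = 206.8 kN/m
FS = 206.8 / 133.7 = 1.547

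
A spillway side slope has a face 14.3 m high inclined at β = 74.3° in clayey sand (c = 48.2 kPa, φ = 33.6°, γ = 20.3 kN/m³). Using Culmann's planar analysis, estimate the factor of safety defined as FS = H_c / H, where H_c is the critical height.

H_c = (4c/γ) · sinβ cosφ / [1 − cos(β − φ)]
    = (4·48.2/20.3) · sin74.3°·cos33.6° / [1 − cos40.7°]
    = 9.498 · 0.8018 / 0.2419 = 31.49 m
FS = H_c / H = 31.49 / 14.3 = 2.202

FS = 2.20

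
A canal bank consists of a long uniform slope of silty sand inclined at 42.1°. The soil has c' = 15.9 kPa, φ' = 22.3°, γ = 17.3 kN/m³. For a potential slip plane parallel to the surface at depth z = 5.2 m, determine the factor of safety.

For an infinite slope with a slip plane parallel to the surface (no pore pressure): FS = [c' + γz cos²β tanφ'] / [γz sinβ cosβ].
γz = 17.3·5.2 = 89.96 kN/m²
Numerator = 15.9 + 89.96·cos²42.1°·tan22.3° = 15.9 + 89.96·0.5505·0.4101 = 36.212 kPa
Denominator = 89.96·sin42.1°·cos42.1° = 89.96·0.6704·0.7420 = 44.750 kPa
FS = 36.212 / 44.750 = 0.809

FS = 0.81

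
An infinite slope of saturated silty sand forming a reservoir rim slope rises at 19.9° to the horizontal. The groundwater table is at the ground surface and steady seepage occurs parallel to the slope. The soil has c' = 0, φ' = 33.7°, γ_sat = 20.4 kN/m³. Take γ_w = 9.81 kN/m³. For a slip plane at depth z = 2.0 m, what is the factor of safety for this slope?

With seepage parallel to the slope and the water table at the surface, the effective normal stress on the slip plane uses the buoyant unit weight γ' = γ_sat − γ_w while the driving shear stress uses γ_sat:
FS = [c' + γ' z cos²β tanφ'] / [γ_sat z sinβ cosβ]
(For c' = 0 this reduces to FS = (γ'/γ_sat)·tanφ'/tanβ.)
γ' = 20.4 − 9.81 = 10.59 kN/m³
Numerator = 0.0 + 10.59·2.0·cos²19.9°·tan33.7° = 0.0 + 10.59·2.0·0.8841·0.6669 = 12.489 kPa
Denominator = 20.4·2.0·sin19.9°·cos19.9° = 20.4·2.0·0.3404·0.9403 = 13.058 kPa
FS = 12.489 / 13.058 = 0.956

FS = 0.96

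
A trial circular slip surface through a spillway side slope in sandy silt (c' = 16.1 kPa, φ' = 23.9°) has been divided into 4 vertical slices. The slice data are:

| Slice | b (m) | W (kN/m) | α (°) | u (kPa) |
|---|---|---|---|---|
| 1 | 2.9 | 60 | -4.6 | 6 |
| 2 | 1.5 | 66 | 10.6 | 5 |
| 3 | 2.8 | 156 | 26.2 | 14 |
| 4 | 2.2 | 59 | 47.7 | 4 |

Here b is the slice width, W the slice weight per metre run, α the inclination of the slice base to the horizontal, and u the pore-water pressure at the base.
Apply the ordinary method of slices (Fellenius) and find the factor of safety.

FS = 2.28

Ordinary method of slices: FS = Σ[c'·Δl_i + (W_i cosα_i − u_i·Δl_i)·tanφ'] / Σ W_i sinα_i, with Δl_i = b_i / cosα_i.
Slice 1: Δl = 2.9/cos(-4.6°) = 2.909 m; N'_1 = 60·cos(-4.6°) − 6·2.909 = 42.4; c'Δl = 46.84; W sinα = -4.8
Slice 2: Δl = 1.5/cos10.6° = 1.526 m; N'_2 = 66·cos10.6° − 5·1.526 = 57.2; c'Δl = 24.57; W sinα = 12.1
Slice 3: Δl = 2.8/cos26.2° = 3.121 m; N'_3 = 156·cos26.2° − 14·3.121 = 96.3; c'Δl = 50.24; W sinα = 68.9
Slice 4: Δl = 2.2/cos47.7° = 3.269 m; N'_4 = 59·cos47.7° − 4·3.269 = 26.6; c'Δl = 52.63; W sinα = 43.6
Σc'Δl = 174.3 kN/m; ΣN' = 222.5 kN/m; ΣW sinα = 119.8 kN/m
Resisting = 174.3 + 222.5·tan23.9° = 174.3 + 98.6 = 272.9 kN/m
FS = 272.9 / 119.8 = 2.277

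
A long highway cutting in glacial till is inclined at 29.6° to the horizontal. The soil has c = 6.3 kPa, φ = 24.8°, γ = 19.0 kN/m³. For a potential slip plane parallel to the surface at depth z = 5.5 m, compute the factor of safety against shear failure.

For an infinite slope with a slip plane parallel to the surface (no pore pressure): FS = [c + γz cos²β tanφ] / [γz sinβ cosβ].
γz = 19.0·5.5 = 104.50 kN/m²
Numerator = 6.3 + 104.50·cos²29.6°·tan24.8° = 6.3 + 104.50·0.7560·0.4621 = 42.805 kPa
Denominator = 104.50·sin29.6°·cos29.6° = 104.50·0.4939·0.8695 = 44.881 kPa
FS = 42.805 / 44.881 = 0.954

FS = 0.95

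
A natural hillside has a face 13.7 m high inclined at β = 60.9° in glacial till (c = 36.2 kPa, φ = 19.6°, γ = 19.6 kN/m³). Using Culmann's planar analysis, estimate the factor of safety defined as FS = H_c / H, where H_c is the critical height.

H_c = (4c/γ) · sinβ cosφ / [1 − cos(β − φ)]
    = (4·36.2/19.6) · sin60.9°·cos19.6° / [1 − cos41.3°]
    = 7.388 · 0.8231 / 0.2487 = 24.45 m
FS = H_c / H = 24.45 / 13.7 = 1.785

FS = 1.78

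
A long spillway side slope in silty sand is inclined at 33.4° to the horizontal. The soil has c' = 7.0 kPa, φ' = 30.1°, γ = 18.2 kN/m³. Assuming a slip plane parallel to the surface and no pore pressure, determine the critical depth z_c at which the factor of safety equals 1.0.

Setting FS = 1.00 in FS = [c' + γz cos²β tanφ'] / [γz sinβ cosβ] and solving for z:
z = c' / [γ cosβ (FS·sinβ − cosβ·tanφ')]
  = 7.0 / [18.2·cos33.4°·(1.00·sin33.4° − cos33.4°·tan30.1°)]
  = 7.0 / [18.2·0.8348·(1.00·0.5505 − 0.8348·0.5797)]
  = 7.0 / 1.0110 = 6.924 m

z_c = 6.92 m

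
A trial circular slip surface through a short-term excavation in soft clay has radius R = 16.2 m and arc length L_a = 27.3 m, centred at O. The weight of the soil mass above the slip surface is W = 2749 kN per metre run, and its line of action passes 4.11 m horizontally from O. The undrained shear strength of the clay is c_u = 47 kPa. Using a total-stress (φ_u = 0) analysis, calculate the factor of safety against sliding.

Taking moments about the centre O, the resisting moment is provided by the undrained shear strength acting along the arc:
M_R = c_u·L_a·R = 47·27.30·16.2 = 20786.2 kN·m/m
M_D = W·d = 2749·4.11 = 11298.4 kN·m/m
FS = M_R / M_D = 20786.2 / 11298.4 = 1.840

FS = 1.84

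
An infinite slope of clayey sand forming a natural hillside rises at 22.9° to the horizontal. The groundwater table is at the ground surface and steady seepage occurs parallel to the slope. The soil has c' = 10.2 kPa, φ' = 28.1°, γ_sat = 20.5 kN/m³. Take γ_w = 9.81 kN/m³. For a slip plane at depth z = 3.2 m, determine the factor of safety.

FS = 1.09

With seepage parallel to the slope and the water table at the surface, the effective normal stress on the slip plane uses the buoyant unit weight γ' = γ_sat − γ_w while the driving shear stress uses γ_sat:
FS = [c' + γ' z cos²β tanφ'] / [γ_sat z sinβ cosβ]
γ' = 20.5 − 9.81 = 10.69 kN/m³
Numerator = 10.2 + 10.69·3.2·cos²22.9°·tan28.1° = 10.2 + 10.69·3.2·0.8486·0.5340 = 25.700 kPa
Denominator = 20.5·3.2·sin22.9°·cos22.9° = 20.5·3.2·0.3891·0.9212 = 23.515 kPa
FS = 25.700 / 23.515 = 1.093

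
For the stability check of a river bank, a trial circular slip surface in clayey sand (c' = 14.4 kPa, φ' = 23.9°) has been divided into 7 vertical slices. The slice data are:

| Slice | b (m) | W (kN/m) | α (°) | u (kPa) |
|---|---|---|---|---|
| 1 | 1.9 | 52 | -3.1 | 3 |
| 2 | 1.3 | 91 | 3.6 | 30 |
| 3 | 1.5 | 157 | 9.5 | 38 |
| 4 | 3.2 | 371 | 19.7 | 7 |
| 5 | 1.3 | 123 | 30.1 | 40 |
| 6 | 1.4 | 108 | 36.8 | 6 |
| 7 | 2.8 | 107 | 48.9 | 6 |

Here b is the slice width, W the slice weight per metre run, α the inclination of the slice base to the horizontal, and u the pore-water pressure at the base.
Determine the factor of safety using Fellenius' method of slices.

FS = 1.47

Ordinary method of slices: FS = Σ[c'·Δl_i + (W_i cosα_i − u_i·Δl_i)·tanφ'] / Σ W_i sinα_i, with Δl_i = b_i / cosα_i.
Slice 1: Δl = 1.9/cos(-3.1°) = 1.903 m; N'_1 = 52·cos(-3.1°) − 3·1.903 = 46.2; c'Δl = 27.40; W sinα = -2.8
Slice 2: Δl = 1.3/cos3.6° = 1.303 m; N'_2 = 91·cos3.6° − 30·1.303 = 51.7; c'Δl = 18.76; W sinα = 5.7
Slice 3: Δl = 1.5/cos9.5° = 1.521 m; N'_3 = 157·cos9.5° − 38·1.521 = 97.1; c'Δl = 21.90; W sinα = 25.9
Slice 4: Δl = 3.2/cos19.7° = 3.399 m; N'_4 = 371·cos19.7° − 7·3.399 = 325.5; c'Δl = 48.94; W sinα = 125.1
Slice 5: Δl = 1.3/cos30.1° = 1.503 m; N'_5 = 123·cos30.1° − 40·1.503 = 46.3; c'Δl = 21.64; W sinα = 61.7
Slice 6: Δl = 1.4/cos36.8° = 1.748 m; N'_6 = 108·cos36.8° − 6·1.748 = 76.0; c'Δl = 25.18; W sinα = 64.7
Slice 7: Δl = 2.8/cos48.9° = 4.259 m; N'_7 = 107·cos48.9° − 6·4.259 = 44.8; c'Δl = 61.33; W sinα = 80.6
Σc'Δl = 225.2 kN/m; ΣN' = 687.6 kN/m; ΣW sinα = 360.9 kN/m
Resisting = 225.2 + 687.6·tan23.9° = 225.2 + 304.7 = 529.8 kN/m
FS = 529.8 / 360.9 = 1.468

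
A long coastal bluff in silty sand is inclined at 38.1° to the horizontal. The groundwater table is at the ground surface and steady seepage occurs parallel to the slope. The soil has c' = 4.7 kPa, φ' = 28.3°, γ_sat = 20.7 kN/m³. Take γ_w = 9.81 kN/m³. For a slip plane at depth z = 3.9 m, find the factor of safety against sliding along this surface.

With seepage parallel to the slope and the water table at the surface, the effective normal stress on the slip plane uses the buoyant unit weight γ' = γ_sat − γ_w while the driving shear stress uses γ_sat:
FS = [c' + γ' z cos²β tanφ'] / [γ_sat z sinβ cosβ]
γ' = 20.7 − 9.81 = 10.89 kN/m³
Numerator = 4.7 + 10.89·3.9·cos²38.1°·tan28.3° = 4.7 + 10.89·3.9·0.6193·0.5384 = 18.862 kPa
Denominator = 20.7·3.9·sin38.1°·cos38.1° = 20.7·3.9·0.6170·0.7869 = 39.200 kPa
FS = 18.862 / 39.200 = 0.481

FS = 0.48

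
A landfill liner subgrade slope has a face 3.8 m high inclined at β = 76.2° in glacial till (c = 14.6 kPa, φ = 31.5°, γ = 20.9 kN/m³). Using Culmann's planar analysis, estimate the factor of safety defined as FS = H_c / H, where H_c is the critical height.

H_c = (4c/γ) · sinβ cosφ / [1 − cos(β − φ)]
    = (4·14.6/20.9) · sin76.2°·cos31.5° / [1 − cos44.7°]
    = 2.794 · 0.8280 / 0.2892 = 8.00 m
FS = H_c / H = 8.00 / 3.8 = 2.105

FS = 2.11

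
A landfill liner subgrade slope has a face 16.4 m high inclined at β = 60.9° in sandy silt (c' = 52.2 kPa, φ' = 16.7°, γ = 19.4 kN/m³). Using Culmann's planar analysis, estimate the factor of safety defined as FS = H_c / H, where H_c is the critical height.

FS = 1.94

H_c = (4c'/γ) · sinβ cosφ' / [1 − cos(β − φ')]
    = (4·52.2/19.4) · sin60.9°·cos16.7° / [1 − cos44.2°]
    = 10.763 · 0.8369 / 0.2831 = 31.82 m
FS = H_c / H = 31.82 / 16.4 = 1.940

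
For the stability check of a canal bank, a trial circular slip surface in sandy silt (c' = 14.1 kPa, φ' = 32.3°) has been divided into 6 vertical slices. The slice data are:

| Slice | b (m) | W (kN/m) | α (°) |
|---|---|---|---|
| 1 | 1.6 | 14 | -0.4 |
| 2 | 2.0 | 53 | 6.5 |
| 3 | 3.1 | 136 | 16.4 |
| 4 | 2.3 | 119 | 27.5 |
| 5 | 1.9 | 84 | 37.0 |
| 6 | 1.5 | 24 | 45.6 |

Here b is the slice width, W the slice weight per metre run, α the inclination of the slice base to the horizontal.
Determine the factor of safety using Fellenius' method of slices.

Ordinary method of slices: FS = Σ[c'·Δl_i + (W_i cosα_i)·tanφ'] / Σ W_i sinα_i, with Δl_i = b_i / cosα_i.
Slice 1: Δl = 1.6/cos(-0.4°) = 1.600 m; N'_1 = 14·cos(-0.4°) = 14.0; c'Δl = 22.56; W sinα = -0.1
Slice 2: Δl = 2.0/cos6.5° = 2.013 m; N'_2 = 53·cos6.5° = 52.7; c'Δl = 28.38; W sinα = 6.0
Slice 3: Δl = 3.1/cos16.4° = 3.231 m; N'_3 = 136·cos16.4° = 130.5; c'Δl = 45.56; W sinα = 38.4
Slice 4: Δl = 2.3/cos27.5° = 2.593 m; N'_4 = 119·cos27.5° = 105.6; c'Δl = 36.56; W sinα = 54.9
Slice 5: Δl = 1.9/cos37.0° = 2.379 m; N'_5 = 84·cos37.0° = 67.1; c'Δl = 33.54; W sinα = 50.6
Slice 6: Δl = 1.5/cos45.6° = 2.144 m; N'_6 = 24·cos45.6° = 16.8; c'Δl = 30.23; W sinα = 17.1
Σc'Δl = 196.8 kN/m; ΣN' = 386.6 kN/m; ΣW sinα = 166.9 kN/m
Resisting = 196.8 + 386.6·tan32.3° = 196.8 + 244.4 = 441.2 kN/m
FS = 441.2 / 166.9 = 2.643

FS = 2.64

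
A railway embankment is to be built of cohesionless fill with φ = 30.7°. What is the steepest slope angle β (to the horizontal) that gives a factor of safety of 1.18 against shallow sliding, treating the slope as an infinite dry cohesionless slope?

For an infinite dry cohesionless slope FS = tanφ/tanβ, so tanβ = tanφ / FS.
tanβ = tan30.7° / 1.18 = 0.5938 / 1.18 = 0.5032
β = arctan(0.5032) = 26.71°

β = 26.7°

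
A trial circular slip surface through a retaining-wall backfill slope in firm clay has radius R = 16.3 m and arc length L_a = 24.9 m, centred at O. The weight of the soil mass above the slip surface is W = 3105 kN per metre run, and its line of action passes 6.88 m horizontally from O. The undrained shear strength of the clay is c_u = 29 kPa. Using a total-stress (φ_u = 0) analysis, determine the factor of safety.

Taking moments about the centre O, the resisting moment is provided by the undrained shear strength acting along the arc:
M_R = c_u·L_a·R = 29·24.90·16.3 = 11770.2 kN·m/m
M_D = W·d = 3105·6.88 = 21362.4 kN·m/m
FS = M_R / M_D = 11770.2 / 21362.4 = 0.551

FS = 0.55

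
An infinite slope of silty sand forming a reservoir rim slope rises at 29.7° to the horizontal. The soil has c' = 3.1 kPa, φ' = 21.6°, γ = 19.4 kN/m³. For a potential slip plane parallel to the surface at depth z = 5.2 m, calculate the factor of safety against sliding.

FS = 0.77

For an infinite slope with a slip plane parallel to the surface (no pore pressure): FS = [c' + γz cos²β tanφ'] / [γz sinβ cosβ].
γz = 19.4·5.2 = 100.88 kN/m²
Numerator = 3.1 + 100.88·cos²29.7°·tan21.6° = 3.1 + 100.88·0.7545·0.3959 = 33.236 kPa
Denominator = 100.88·sin29.7°·cos29.7° = 100.88·0.4955·0.8686 = 43.416 kPa
FS = 33.236 / 43.416 = 0.766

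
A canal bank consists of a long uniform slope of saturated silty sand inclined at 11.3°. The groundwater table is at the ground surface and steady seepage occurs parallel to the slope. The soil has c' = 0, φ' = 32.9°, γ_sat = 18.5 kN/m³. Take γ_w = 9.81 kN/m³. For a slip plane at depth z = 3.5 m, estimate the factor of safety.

FS = 1.52

With seepage parallel to the slope and the water table at the surface, the effective normal stress on the slip plane uses the buoyant unit weight γ' = γ_sat − γ_w while the driving shear stress uses γ_sat:
FS = [c' + γ' z cos²β tanφ'] / [γ_sat z sinβ cosβ]
(For c' = 0 this reduces to FS = (γ'/γ_sat)·tanφ'/tanβ.)
γ' = 18.5 − 9.81 = 8.69 kN/m³
Numerator = 0.0 + 8.69·3.5·cos²11.3°·tan32.9° = 0.0 + 8.69·3.5·0.9616·0.6469 = 18.921 kPa
Denominator = 18.5·3.5·sin11.3°·cos11.3° = 18.5·3.5·0.1959·0.9806 = 12.442 kPa
FS = 18.921 / 12.442 = 1.521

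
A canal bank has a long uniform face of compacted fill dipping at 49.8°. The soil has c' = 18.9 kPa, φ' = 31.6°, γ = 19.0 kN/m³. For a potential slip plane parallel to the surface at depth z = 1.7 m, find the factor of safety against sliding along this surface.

For an infinite slope with a slip plane parallel to the surface (no pore pressure): FS = [c' + γz cos²β tanφ'] / [γz sinβ cosβ].
γz = 19.0·1.7 = 32.30 kN/m²
Numerator = 18.9 + 32.30·cos²49.8°·tan31.6° = 18.9 + 32.30·0.4166·0.6152 = 27.179 kPa
Denominator = 32.30·sin49.8°·cos49.8° = 32.30·0.7638·0.6455 = 15.924 kPa
FS = 27.179 / 15.924 = 1.707

FS = 1.71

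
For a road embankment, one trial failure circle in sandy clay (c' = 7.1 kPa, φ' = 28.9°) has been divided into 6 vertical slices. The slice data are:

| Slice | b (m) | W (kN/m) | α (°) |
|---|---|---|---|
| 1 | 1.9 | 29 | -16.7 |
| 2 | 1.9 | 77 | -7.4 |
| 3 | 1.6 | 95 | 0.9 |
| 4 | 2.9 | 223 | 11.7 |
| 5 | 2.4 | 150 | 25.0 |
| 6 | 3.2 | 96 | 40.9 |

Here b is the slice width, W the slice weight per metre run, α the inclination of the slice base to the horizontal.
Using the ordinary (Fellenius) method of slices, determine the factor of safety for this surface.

Ordinary method of slices: FS = Σ[c'·Δl_i + (W_i cosα_i)·tanφ'] / Σ W_i sinα_i, with Δl_i = b_i / cosα_i.
Slice 1: Δl = 1.9/cos(-16.7°) = 1.984 m; N'_1 = 29·cos(-16.7°) = 27.8; c'Δl = 14.08; W sinα = -8.3
Slice 2: Δl = 1.9/cos(-7.4°) = 1.916 m; N'_2 = 77·cos(-7.4°) = 76.4; c'Δl = 13.60; W sinα = -9.9
Slice 3: Δl = 1.6/cos0.9° = 1.600 m; N'_3 = 95·cos0.9° = 95.0; c'Δl = 11.36; W sinα = 1.5
Slice 4: Δl = 2.9/cos11.7° = 2.962 m; N'_4 = 223·cos11.7° = 218.4; c'Δl = 21.03; W sinα = 45.2
Slice 5: Δl = 2.4/cos25.0° = 2.648 m; N'_5 = 150·cos25.0° = 135.9; c'Δl = 18.80; W sinα = 63.4
Slice 6: Δl = 3.2/cos40.9° = 4.234 m; N'_6 = 96·cos40.9° = 72.6; c'Δl = 30.06; W sinα = 62.9
Σc'Δl = 108.9 kN/m; ΣN' = 626.0 kN/m; ΣW sinα = 154.7 kN/m
Resisting = 108.9 + 626.0·tan28.9° = 108.9 + 345.6 = 454.5 kN/m
FS = 454.5 / 154.7 = 2.938

FS = 2.94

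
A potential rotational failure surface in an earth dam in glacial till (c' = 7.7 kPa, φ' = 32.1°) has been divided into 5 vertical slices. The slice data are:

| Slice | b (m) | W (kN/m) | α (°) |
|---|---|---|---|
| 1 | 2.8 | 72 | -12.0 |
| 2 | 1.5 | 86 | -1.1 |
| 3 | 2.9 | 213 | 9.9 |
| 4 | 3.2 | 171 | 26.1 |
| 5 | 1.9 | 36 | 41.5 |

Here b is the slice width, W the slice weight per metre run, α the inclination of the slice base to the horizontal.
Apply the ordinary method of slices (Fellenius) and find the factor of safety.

FS = 3.75

Ordinary method of slices: FS = Σ[c'·Δl_i + (W_i cosα_i)·tanφ'] / Σ W_i sinα_i, with Δl_i = b_i / cosα_i.
Slice 1: Δl = 2.8/cos(-12.0°) = 2.863 m; N'_1 = 72·cos(-12.0°) = 70.4; c'Δl = 22.04; W sinα = -15.0
Slice 2: Δl = 1.5/cos(-1.1°) = 1.500 m; N'_2 = 86·cos(-1.1°) = 86.0; c'Δl = 11.55; W sinα = -1.7
Slice 3: Δl = 2.9/cos9.9° = 2.944 m; N'_3 = 213·cos9.9° = 209.8; c'Δl = 22.67; W sinα = 36.6
Slice 4: Δl = 3.2/cos26.1° = 3.563 m; N'_4 = 171·cos26.1° = 153.6; c'Δl = 27.44; W sinα = 75.2
Slice 5: Δl = 1.9/cos41.5° = 2.537 m; N'_5 = 36·cos41.5° = 27.0; c'Δl = 19.53; W sinα = 23.9
Σc'Δl = 103.2 kN/m; ΣN' = 546.8 kN/m; ΣW sinα = 119.1 kN/m
Resisting = 103.2 + 546.8·tan32.1° = 103.2 + 343.0 = 446.2 kN/m
FS = 446.2 / 119.1 = 3.747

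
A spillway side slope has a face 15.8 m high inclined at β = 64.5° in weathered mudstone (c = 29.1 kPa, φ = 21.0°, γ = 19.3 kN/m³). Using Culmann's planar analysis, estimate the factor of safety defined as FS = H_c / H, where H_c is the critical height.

H_c = (4c/γ) · sinβ cosφ / [1 − cos(β − φ)]
    = (4·29.1/19.3) · sin64.5°·cos21.0° / [1 − cos43.5°]
    = 6.031 · 0.8426 / 0.2746 = 18.51 m
FS = H_c / H = 18.51 / 15.8 = 1.171

FS = 1.17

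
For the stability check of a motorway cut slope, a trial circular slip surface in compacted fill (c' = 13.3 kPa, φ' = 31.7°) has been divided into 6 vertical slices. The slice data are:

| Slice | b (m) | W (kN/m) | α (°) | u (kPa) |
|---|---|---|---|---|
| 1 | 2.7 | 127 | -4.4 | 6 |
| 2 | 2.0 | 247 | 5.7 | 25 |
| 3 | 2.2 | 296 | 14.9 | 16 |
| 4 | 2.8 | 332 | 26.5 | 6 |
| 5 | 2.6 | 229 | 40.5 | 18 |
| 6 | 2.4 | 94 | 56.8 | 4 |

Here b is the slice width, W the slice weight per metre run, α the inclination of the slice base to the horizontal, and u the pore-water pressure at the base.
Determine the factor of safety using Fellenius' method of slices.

FS = 1.81

Ordinary method of slices: FS = Σ[c'·Δl_i + (W_i cosα_i − u_i·Δl_i)·tanφ'] / Σ W_i sinα_i, with Δl_i = b_i / cosα_i.
Slice 1: Δl = 2.7/cos(-4.4°) = 2.708 m; N'_1 = 127·cos(-4.4°) − 6·2.708 = 110.4; c'Δl = 36.02; W sinα = -9.7
Slice 2: Δl = 2.0/cos5.7° = 2.010 m; N'_2 = 247·cos5.7° − 25·2.010 = 195.5; c'Δl = 26.73; W sinα = 24.5
Slice 3: Δl = 2.2/cos14.9° = 2.277 m; N'_3 = 296·cos14.9° − 16·2.277 = 249.6; c'Δl = 30.28; W sinα = 76.1
Slice 4: Δl = 2.8/cos26.5° = 3.129 m; N'_4 = 332·cos26.5° − 6·3.129 = 278.3; c'Δl = 41.61; W sinα = 148.1
Slice 5: Δl = 2.6/cos40.5° = 3.419 m; N'_5 = 229·cos40.5° − 18·3.419 = 112.6; c'Δl = 45.48; W sinα = 148.7
Slice 6: Δl = 2.4/cos56.8° = 4.383 m; N'_6 = 94·cos56.8° − 4·4.383 = 33.9; c'Δl = 58.29; W sinα = 78.7
Σc'Δl = 238.4 kN/m; ΣN' = 980.4 kN/m; ΣW sinα = 466.4 kN/m
Resisting = 238.4 + 980.4·tan31.7° = 238.4 + 605.5 = 843.9 kN/m
FS = 843.9 / 466.4 = 1.809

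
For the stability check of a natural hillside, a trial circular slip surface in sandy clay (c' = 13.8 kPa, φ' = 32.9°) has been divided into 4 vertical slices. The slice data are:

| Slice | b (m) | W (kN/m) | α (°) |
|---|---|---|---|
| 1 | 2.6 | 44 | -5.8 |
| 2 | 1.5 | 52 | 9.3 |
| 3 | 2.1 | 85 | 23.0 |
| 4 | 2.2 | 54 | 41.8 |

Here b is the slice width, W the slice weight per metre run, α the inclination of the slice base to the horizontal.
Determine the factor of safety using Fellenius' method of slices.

Ordinary method of slices: FS = Σ[c'·Δl_i + (W_i cosα_i)·tanφ'] / Σ W_i sinα_i, with Δl_i = b_i / cosα_i.
Slice 1: Δl = 2.6/cos(-5.8°) = 2.613 m; N'_1 = 44·cos(-5.8°) = 43.8; c'Δl = 36.06; W sinα = -4.4
Slice 2: Δl = 1.5/cos9.3° = 1.520 m; N'_2 = 52·cos9.3° = 51.3; c'Δl = 20.98; W sinα = 8.4
Slice 3: Δl = 2.1/cos23.0° = 2.281 m; N'_3 = 85·cos23.0° = 78.2; c'Δl = 31.48; W sinα = 33.2
Slice 4: Δl = 2.2/cos41.8° = 2.951 m; N'_4 = 54·cos41.8° = 40.3; c'Δl = 40.73; W sinα = 36.0
Σc'Δl = 129.2 kN/m; ΣN' = 213.6 kN/m; ΣW sinα = 73.2 kN/m
Resisting = 129.2 + 213.6·tan32.9° = 129.2 + 138.2 = 267.4 kN/m
FS = 267.4 / 73.2 = 3.655

FS = 3.66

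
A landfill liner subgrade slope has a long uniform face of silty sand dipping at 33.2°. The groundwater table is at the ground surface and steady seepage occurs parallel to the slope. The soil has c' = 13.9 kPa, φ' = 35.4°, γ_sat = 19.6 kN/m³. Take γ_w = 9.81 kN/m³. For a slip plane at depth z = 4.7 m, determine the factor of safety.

FS = 0.87

With seepage parallel to the slope and the water table at the surface, the effective normal stress on the slip plane uses the buoyant unit weight γ' = γ_sat − γ_w while the driving shear stress uses γ_sat:
FS = [c' + γ' z cos²β tanφ'] / [γ_sat z sinβ cosβ]
γ' = 19.6 − 9.81 = 9.79 kN/m³
Numerator = 13.9 + 9.79·4.7·cos²33.2°·tan35.4° = 13.9 + 9.79·4.7·0.7002·0.7107 = 36.796 kPa
Denominator = 19.6·4.7·sin33.2°·cos33.2° = 19.6·4.7·0.5476·0.8368 = 42.208 kPa
FS = 36.796 / 42.208 = 0.872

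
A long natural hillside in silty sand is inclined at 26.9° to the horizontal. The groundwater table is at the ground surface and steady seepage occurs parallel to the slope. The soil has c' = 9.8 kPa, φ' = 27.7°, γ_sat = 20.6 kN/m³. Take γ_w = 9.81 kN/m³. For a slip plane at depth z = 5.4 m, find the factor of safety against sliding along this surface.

With seepage parallel to the slope and the water table at the surface, the effective normal stress on the slip plane uses the buoyant unit weight γ' = γ_sat − γ_w while the driving shear stress uses γ_sat:
FS = [c' + γ' z cos²β tanφ'] / [γ_sat z sinβ cosβ]
γ' = 20.6 − 9.81 = 10.79 kN/m³
Numerator = 9.8 + 10.79·5.4·cos²26.9°·tan27.7° = 9.8 + 10.79·5.4·0.7953·0.5250 = 34.129 kPa
Denominator = 20.6·5.4·sin26.9°·cos26.9° = 20.6·5.4·0.4524·0.8918 = 44.883 kPa
FS = 34.129 / 44.883 = 0.760

FS = 0.76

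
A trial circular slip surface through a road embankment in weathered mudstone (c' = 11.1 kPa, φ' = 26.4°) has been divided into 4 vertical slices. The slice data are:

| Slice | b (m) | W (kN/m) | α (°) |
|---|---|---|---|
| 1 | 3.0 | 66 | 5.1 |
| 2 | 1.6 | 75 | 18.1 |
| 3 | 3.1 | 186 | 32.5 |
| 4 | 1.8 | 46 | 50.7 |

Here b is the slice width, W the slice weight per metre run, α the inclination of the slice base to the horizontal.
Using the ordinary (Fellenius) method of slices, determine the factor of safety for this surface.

Ordinary method of slices: FS = Σ[c'·Δl_i + (W_i cosα_i)·tanφ'] / Σ W_i sinα_i, with Δl_i = b_i / cosα_i.
Slice 1: Δl = 3.0/cos5.1° = 3.012 m; N'_1 = 66·cos5.1° = 65.7; c'Δl = 33.43; W sinα = 5.9
Slice 2: Δl = 1.6/cos18.1° = 1.683 m; N'_2 = 75·cos18.1° = 71.3; c'Δl = 18.68; W sinα = 23.3
Slice 3: Δl = 3.1/cos32.5° = 3.676 m; N'_3 = 186·cos32.5° = 156.9; c'Δl = 40.80; W sinα = 99.9
Slice 4: Δl = 1.8/cos50.7° = 2.842 m; N'_4 = 46·cos50.7° = 29.1; c'Δl = 31.55; W sinα = 35.6
Σc'Δl = 124.5 kN/m; ΣN' = 323.0 kN/m; ΣW sinα = 164.7 kN/m
Resisting = 124.5 + 323.0·tan26.4° = 124.5 + 160.4 = 284.8 kN/m
FS = 284.8 / 164.7 = 1.729

FS = 1.73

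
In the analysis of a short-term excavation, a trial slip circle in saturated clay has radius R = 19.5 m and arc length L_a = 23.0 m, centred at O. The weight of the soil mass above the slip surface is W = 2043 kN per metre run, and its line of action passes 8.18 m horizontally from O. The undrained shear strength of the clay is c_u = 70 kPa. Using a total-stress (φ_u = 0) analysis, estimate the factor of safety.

Taking moments about the centre O, the resisting moment is provided by the undrained shear strength acting along the arc:
M_R = c_u·L_a·R = 70·23.00·19.5 = 31395.0 kN·m/m
M_D = W·d = 2043·8.18 = 16711.7 kN·m/m
FS = M_R / M_D = 31395.0 / 16711.7 = 1.879

FS = 1.88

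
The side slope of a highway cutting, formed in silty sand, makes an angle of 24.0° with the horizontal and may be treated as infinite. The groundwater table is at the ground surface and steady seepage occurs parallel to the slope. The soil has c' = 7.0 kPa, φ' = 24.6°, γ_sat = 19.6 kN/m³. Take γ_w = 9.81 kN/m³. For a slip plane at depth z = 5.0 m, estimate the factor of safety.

FS = 0.71

With seepage parallel to the slope and the water table at the surface, the effective normal stress on the slip plane uses the buoyant unit weight γ' = γ_sat − γ_w while the driving shear stress uses γ_sat:
FS = [c' + γ' z cos²β tanφ'] / [γ_sat z sinβ cosβ]
γ' = 19.6 − 9.81 = 9.79 kN/m³
Numerator = 7.0 + 9.79·5.0·cos²24.0°·tan24.6° = 7.0 + 9.79·5.0·0.8346·0.4578 = 25.703 kPa
Denominator = 19.6·5.0·sin24.0°·cos24.0° = 19.6·5.0·0.4067·0.9135 = 36.414 kPa
FS = 25.703 / 36.414 = 0.706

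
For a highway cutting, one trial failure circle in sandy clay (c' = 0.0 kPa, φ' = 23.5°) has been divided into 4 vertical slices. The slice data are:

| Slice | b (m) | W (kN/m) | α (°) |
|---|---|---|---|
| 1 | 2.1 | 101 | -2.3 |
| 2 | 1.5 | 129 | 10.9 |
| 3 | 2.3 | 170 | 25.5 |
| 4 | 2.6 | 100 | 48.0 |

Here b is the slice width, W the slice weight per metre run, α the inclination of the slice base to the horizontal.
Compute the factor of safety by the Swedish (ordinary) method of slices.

FS = 1.16

Ordinary method of slices: FS = Σ[c'·Δl_i + (W_i cosα_i)·tanφ'] / Σ W_i sinα_i, with Δl_i = b_i / cosα_i.
Slice 1: Δl = 2.1/cos(-2.3°) = 2.102 m; N'_1 = 101·cos(-2.3°) = 100.9; c'Δl = 0.00; W sinα = -4.1
Slice 2: Δl = 1.5/cos10.9° = 1.528 m; N'_2 = 129·cos10.9° = 126.7; c'Δl = 0.00; W sinα = 24.4
Slice 3: Δl = 2.3/cos25.5° = 2.548 m; N'_3 = 170·cos25.5° = 153.4; c'Δl = 0.00; W sinα = 73.2
Slice 4: Δl = 2.6/cos48.0° = 3.886 m; N'_4 = 100·cos48.0° = 66.9; c'Δl = 0.00; W sinα = 74.3
Σc'Δl = 0.0 kN/m; ΣN' = 447.9 kN/m; ΣW sinα = 167.8 kN/m
Resisting = 0.0 + 447.9·tan23.5° = 0.0 + 194.8 = 194.8 kN/m
FS = 194.8 / 167.8 = 1.160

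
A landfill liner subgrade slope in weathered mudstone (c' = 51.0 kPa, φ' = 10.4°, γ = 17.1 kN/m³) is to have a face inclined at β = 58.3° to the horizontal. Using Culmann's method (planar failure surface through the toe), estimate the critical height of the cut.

H_c = 30.29 m

Culmann's analysis gives the critical failure plane at α_cr = (β + φ')/2 = (58.3 + 10.4)/2 = 34.4°, and the critical height
H_c = (4c'/γ) · sinβ cosφ' / [1 − cos(β − φ')]
    = (4·51.0/17.1) · sin58.3°·cos10.4° / [1 − cos(47.9°)]
    = 11.930 · 0.8508·0.9836 / [1 − 0.6704]
    = 11.930 · 0.8368 / 0.3296
    = 30.29 m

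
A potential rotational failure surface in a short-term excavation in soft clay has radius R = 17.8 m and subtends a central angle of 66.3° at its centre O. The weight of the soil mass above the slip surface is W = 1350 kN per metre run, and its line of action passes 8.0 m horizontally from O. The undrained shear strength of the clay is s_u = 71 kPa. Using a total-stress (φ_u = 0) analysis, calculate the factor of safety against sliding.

FS = 2.41

Taking moments about the centre O, the resisting moment is provided by the undrained shear strength acting along the arc:
Arc length L_a = R·θ = 17.8·(66.3°·π/180) = 17.8·1.1572 = 20.60 m
M_R = s_u·L_a·R = 71·20.60·17.8 = 26030.9 kN·m/m
M_D = W·d = 1350·8.0 = 10800.0 kN·m/m
FS = M_R / M_D = 26030.9 / 10800.0 = 2.410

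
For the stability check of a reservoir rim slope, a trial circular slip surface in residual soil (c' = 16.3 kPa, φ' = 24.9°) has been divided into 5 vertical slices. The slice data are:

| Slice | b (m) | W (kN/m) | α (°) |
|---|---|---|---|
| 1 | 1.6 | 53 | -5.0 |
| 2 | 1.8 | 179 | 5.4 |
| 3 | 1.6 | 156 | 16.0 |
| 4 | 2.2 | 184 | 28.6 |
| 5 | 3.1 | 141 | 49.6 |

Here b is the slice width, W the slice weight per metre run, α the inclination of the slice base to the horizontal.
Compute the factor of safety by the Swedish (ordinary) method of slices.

FS = 1.98

Ordinary method of slices: FS = Σ[c'·Δl_i + (W_i cosα_i)·tanφ'] / Σ W_i sinα_i, with Δl_i = b_i / cosα_i.
Slice 1: Δl = 1.6/cos(-5.0°) = 1.606 m; N'_1 = 53·cos(-5.0°) = 52.8; c'Δl = 26.18; W sinα = -4.6
Slice 2: Δl = 1.8/cos5.4° = 1.808 m; N'_2 = 179·cos5.4° = 178.2; c'Δl = 29.47; W sinα = 16.8
Slice 3: Δl = 1.6/cos16.0° = 1.664 m; N'_3 = 156·cos16.0° = 150.0; c'Δl = 27.13; W sinα = 43.0
Slice 4: Δl = 2.2/cos28.6° = 2.506 m; N'_4 = 184·cos28.6° = 161.5; c'Δl = 40.84; W sinα = 88.1
Slice 5: Δl = 3.1/cos49.6° = 4.783 m; N'_5 = 141·cos49.6° = 91.4; c'Δl = 77.96; W sinα = 107.4
Σc'Δl = 201.6 kN/m; ΣN' = 633.9 kN/m; ΣW sinα = 250.7 kN/m
Resisting = 201.6 + 633.9·tan24.9° = 201.6 + 294.2 = 495.8 kN/m
FS = 495.8 / 250.7 = 1.978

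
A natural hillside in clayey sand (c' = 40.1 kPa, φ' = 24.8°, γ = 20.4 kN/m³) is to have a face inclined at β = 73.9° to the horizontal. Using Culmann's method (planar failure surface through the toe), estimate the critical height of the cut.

H_c = 19.86 m

Culmann's analysis gives the critical failure plane at α_cr = (β + φ')/2 = (73.9 + 24.8)/2 = 49.4°, and the critical height
H_c = (4c'/γ) · sinβ cosφ' / [1 − cos(β − φ')]
    = (4·40.1/20.4) · sin73.9°·cos24.8° / [1 − cos(49.1°)]
    = 7.863 · 0.9608·0.9078 / [1 − 0.6547]
    = 7.863 · 0.8722 / 0.3453
    = 19.86 m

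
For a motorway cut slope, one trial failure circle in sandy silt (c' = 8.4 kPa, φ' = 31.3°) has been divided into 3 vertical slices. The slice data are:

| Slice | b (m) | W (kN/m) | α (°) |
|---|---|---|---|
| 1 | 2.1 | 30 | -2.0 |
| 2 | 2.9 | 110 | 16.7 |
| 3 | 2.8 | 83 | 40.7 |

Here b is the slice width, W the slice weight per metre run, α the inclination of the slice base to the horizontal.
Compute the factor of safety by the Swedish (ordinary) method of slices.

Ordinary method of slices: FS = Σ[c'·Δl_i + (W_i cosα_i)·tanφ'] / Σ W_i sinα_i, with Δl_i = b_i / cosα_i.
Slice 1: Δl = 2.1/cos(-2.0°) = 2.101 m; N'_1 = 30·cos(-2.0°) = 30.0; c'Δl = 17.65; W sinα = -1.0
Slice 2: Δl = 2.9/cos16.7° = 3.028 m; N'_2 = 110·cos16.7° = 105.4; c'Δl = 25.43; W sinα = 31.6
Slice 3: Δl = 2.8/cos40.7° = 3.693 m; N'_3 = 83·cos40.7° = 62.9; c'Δl = 31.02; W sinα = 54.1
Σc'Δl = 74.1 kN/m; ΣN' = 198.3 kN/m; ΣW sinα = 84.7 kN/m
Resisting = 74.1 + 198.3·tan31.3° = 74.1 + 120.5 = 194.7 kN/m
FS = 194.7 / 84.7 = 2.299

FS = 2.30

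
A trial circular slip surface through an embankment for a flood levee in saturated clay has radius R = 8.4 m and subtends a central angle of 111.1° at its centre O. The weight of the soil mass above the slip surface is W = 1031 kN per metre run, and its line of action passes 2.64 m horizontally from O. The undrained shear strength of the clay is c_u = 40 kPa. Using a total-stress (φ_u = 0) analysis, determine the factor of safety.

Taking moments about the centre O, the resisting moment is provided by the undrained shear strength acting along the arc:
Arc length L_a = R·θ = 8.4·(111.1°·π/180) = 8.4·1.9391 = 16.29 m
M_R = c_u·L_a·R = 40·16.29·8.4 = 5472.8 kN·m/m
M_D = W·d = 1031·2.64 = 2721.8 kN·m/m
FS = M_R / M_D = 5472.8 / 2721.8 = 2.011

FS = 2.01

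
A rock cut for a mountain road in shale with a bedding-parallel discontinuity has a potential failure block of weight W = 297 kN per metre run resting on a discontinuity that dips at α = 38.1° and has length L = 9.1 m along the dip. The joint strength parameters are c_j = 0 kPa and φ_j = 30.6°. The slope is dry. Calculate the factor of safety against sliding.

FS = 0.75

Resolving the block weight along and normal to the plane and applying the Mohr–Coulomb strength on the joint:
N' = W cosα = 297·cos38.1° = 233.7 kN/m
Driving force T = W sinα = 297·sin38.1° = 183.3 kN/m
Resisting force R = c_j·L + N'·tanφ_j = 0·9.1 + 233.7·tan30.6° = 0.0 + 138.2 = 138.2 kN/m
FS = R / T = 138.2 / 183.3 = 0.754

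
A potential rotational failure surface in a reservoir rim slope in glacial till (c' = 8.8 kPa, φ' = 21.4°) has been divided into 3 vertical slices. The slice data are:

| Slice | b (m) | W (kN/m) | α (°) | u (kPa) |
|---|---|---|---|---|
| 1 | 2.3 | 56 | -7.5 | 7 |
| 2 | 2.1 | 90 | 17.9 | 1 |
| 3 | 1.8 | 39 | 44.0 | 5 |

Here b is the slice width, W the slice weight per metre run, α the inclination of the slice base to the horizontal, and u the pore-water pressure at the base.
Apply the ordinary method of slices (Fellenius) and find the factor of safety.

FS = 2.45

Ordinary method of slices: FS = Σ[c'·Δl_i + (W_i cosα_i − u_i·Δl_i)·tanφ'] / Σ W_i sinα_i, with Δl_i = b_i / cosα_i.
Slice 1: Δl = 2.3/cos(-7.5°) = 2.320 m; N'_1 = 56·cos(-7.5°) − 7·2.320 = 39.3; c'Δl = 20.41; W sinα = -7.3
Slice 2: Δl = 2.1/cos17.9° = 2.207 m; N'_2 = 90·cos17.9° − 1·2.207 = 83.4; c'Δl = 19.42; W sinα = 27.7
Slice 3: Δl = 1.8/cos44.0° = 2.502 m; N'_3 = 39·cos44.0° − 5·2.502 = 15.5; c'Δl = 22.02; W sinα = 27.1
Σc'Δl = 61.9 kN/m; ΣN' = 138.3 kN/m; ΣW sinα = 47.4 kN/m
Resisting = 61.9 + 138.3·tan21.4° = 61.9 + 54.2 = 116.0 kN/m
FS = 116.0 / 47.4 = 2.446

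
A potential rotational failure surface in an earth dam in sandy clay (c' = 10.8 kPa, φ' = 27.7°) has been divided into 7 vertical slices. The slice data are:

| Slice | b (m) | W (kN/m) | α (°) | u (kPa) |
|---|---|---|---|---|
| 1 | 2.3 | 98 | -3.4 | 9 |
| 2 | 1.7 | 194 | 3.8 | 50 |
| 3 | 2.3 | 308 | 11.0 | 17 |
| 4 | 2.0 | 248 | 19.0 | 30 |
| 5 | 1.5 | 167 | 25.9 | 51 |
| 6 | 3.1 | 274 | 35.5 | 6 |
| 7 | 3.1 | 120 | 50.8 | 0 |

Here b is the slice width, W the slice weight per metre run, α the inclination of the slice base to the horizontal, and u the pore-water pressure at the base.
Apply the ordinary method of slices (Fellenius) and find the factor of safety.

Ordinary method of slices: FS = Σ[c'·Δl_i + (W_i cosα_i − u_i·Δl_i)·tanφ'] / Σ W_i sinα_i, with Δl_i = b_i / cosα_i.
Slice 1: Δl = 2.3/cos(-3.4°) = 2.304 m; N'_1 = 98·cos(-3.4°) − 9·2.304 = 77.1; c'Δl = 24.88; W sinα = -5.8
Slice 2: Δl = 1.7/cos3.8° = 1.704 m; N'_2 = 194·cos3.8° − 50·1.704 = 108.4; c'Δl = 18.40; W sinα = 12.9
Slice 3: Δl = 2.3/cos11.0° = 2.343 m; N'_3 = 308·cos11.0° − 17·2.343 = 262.5; c'Δl = 25.30; W sinα = 58.8
Slice 4: Δl = 2.0/cos19.0° = 2.115 m; N'_4 = 248·cos19.0° − 30·2.115 = 171.0; c'Δl = 22.84; W sinα = 80.7
Slice 5: Δl = 1.5/cos25.9° = 1.667 m; N'_5 = 167·cos25.9° − 51·1.667 = 65.2; c'Δl = 18.01; W sinα = 72.9
Slice 6: Δl = 3.1/cos35.5° = 3.808 m; N'_6 = 274·cos35.5° − 6·3.808 = 200.2; c'Δl = 41.12; W sinα = 159.1
Slice 7: Δl = 3.1/cos50.8° = 4.905 m; N'_7 = 120·cos50.8° − 0·4.905 = 75.8; c'Δl = 52.97; W sinα = 93.0
Σc'Δl = 203.5 kN/m; ΣN' = 960.3 kN/m; ΣW sinα = 471.6 kN/m
Resisting = 203.5 + 960.3·tan27.7° = 203.5 + 504.2 = 707.7 kN/m
FS = 707.7 / 471.6 = 1.501

FS = 1.50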